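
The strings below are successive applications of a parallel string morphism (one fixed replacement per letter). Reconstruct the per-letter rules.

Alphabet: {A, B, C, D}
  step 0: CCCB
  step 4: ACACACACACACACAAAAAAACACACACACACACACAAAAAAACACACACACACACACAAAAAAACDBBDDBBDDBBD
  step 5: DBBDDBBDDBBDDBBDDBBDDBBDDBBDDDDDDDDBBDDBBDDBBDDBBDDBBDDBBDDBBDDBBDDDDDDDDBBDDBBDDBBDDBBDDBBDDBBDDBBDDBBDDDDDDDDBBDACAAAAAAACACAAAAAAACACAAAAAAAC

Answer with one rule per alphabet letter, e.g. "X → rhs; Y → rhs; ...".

  step 4 ⇒ step 5: ACACACACACACACAAAAAAACACACACACACACACAAAAAAACACACACACACACACAAAAAAACDBBDDBBDDBBD ⇒ D·BBD·D·BBD·D·BBD·D·BBD·D·BBD·D·BBD·D·BBD·D·D·D·D·D·D·D·BBD·D·BBD·D·BBD·D·BBD·D·BBD·D·BBD·D·BBD·D·BBD·D·D·D·D·D·D·D·BBD·D·BBD·D·BBD·D·BBD·D·BBD·D·BBD·D·BBD·D·BBD·D·D·D·D·D·D·D·BBD·AC·AAA·AAA·AC·AC·AAA·AAA·AC·AC·AAA·AAA·AC
    A ↦ D
    B ↦ AAA
    C ↦ BBD
    D ↦ AC

A->D, B->AAA, C->BBD, D->AC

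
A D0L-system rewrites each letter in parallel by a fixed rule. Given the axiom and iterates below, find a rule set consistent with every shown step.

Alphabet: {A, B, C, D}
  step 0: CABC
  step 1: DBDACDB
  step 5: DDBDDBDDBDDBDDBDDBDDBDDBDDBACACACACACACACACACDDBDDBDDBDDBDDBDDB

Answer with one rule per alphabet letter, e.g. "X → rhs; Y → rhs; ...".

A->D, B->AC, C->DB, D->AC

  step 0 ⇒ step 1: CABC ⇒ DB·D·AC·DB
    A ↦ D
    B ↦ AC
    C ↦ DB
    D ↦ AC  (constrained at step 1)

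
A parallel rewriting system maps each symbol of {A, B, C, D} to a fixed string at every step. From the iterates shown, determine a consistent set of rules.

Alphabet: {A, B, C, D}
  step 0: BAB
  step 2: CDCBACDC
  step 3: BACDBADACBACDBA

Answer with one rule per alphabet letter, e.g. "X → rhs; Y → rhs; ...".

A->C, B->DA, C->BA, D->CD

  step 2 ⇒ step 3: CDCBACDC ⇒ BA·CD·BA·DA·C·BA·CD·BA
    A ↦ C
    B ↦ DA
    C ↦ BA
    D ↦ CD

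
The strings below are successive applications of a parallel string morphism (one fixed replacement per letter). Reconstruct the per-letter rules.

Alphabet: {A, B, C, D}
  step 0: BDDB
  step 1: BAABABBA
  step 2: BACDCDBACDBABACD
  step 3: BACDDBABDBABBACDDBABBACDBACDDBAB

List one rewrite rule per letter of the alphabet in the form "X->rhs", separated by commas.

  step 2 ⇒ step 3: BACDCDBACDBABACD ⇒ BA·CD·DB·AB·DB·AB·BA·CD·DB·AB·BA·CD·BA·CD·DB·AB
    A ↦ CD
    B ↦ BA
    C ↦ DB
    D ↦ AB

A->CD, B->BA, C->DB, D->AB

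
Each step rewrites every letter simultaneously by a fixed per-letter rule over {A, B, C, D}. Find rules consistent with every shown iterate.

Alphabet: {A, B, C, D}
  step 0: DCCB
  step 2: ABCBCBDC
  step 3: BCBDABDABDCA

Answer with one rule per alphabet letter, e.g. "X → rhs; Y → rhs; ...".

A->BC, B->BD, C->A, D->C

  step 2 ⇒ step 3: ABCBCBDC ⇒ BC·BD·A·BD·A·BD·C·A
    A ↦ BC
    B ↦ BD
    C ↦ A
    D ↦ C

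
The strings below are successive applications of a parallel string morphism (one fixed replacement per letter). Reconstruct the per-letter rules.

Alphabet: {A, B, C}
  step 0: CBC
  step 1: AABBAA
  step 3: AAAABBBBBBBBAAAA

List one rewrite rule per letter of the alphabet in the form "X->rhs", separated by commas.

A->C, B->BB, C->AA

  step 0 ⇒ step 1: CBC ⇒ AA·BB·AA
    B ↦ BB
    C ↦ AA
    A ↦ C  (constrained at step 1)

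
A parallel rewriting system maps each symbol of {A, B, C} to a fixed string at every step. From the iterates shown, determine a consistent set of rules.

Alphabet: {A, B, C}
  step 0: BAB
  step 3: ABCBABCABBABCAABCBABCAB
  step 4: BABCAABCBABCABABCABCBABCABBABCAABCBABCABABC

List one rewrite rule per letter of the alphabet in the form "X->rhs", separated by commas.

  step 3 ⇒ step 4: ABCBABCABBABCAABCBABCAB ⇒ B·ABC·A·ABC·B·ABC·A·B·ABC·ABC·B·ABC·A·B·B·ABC·A·ABC·B·ABC·A·B·ABC
    A ↦ B
    B ↦ ABC
    C ↦ A

A->B, B->ABC, C->A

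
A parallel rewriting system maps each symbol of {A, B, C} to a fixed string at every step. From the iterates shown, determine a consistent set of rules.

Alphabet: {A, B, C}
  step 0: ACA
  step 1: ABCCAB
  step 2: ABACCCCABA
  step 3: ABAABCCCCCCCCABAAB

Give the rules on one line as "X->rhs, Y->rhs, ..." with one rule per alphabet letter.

  step 2 ⇒ step 3: ABACCCCABA ⇒ AB·A·AB·CC·CC·CC·CC·AB·A·AB
    A ↦ AB
    B ↦ A
    C ↦ CC

A->AB, B->A, C->CC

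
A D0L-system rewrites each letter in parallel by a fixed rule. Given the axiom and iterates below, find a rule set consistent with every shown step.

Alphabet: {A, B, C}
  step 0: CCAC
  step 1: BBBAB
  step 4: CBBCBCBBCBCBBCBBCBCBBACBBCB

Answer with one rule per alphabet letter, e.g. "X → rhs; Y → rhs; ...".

  step 0 ⇒ step 1: CCAC ⇒ B·B·BA·B
    A ↦ BA
    C ↦ B
    B ↦ CB  (constrained at step 1)

A->BA, B->CB, C->B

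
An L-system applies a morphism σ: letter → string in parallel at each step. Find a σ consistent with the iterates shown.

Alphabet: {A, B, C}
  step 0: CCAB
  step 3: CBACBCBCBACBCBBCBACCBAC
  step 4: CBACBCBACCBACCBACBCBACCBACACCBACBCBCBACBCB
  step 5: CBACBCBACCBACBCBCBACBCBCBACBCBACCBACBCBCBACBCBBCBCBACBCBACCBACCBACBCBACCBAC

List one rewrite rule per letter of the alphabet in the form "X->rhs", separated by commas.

  step 4 ⇒ step 5: CBACBCBACCBACCBACBCBACCBACACCBACBCBCBACBCB ⇒ CB·AC·B·CB·AC·CB·AC·B·CB·CB·AC·B·CB·CB·AC·B·CB·AC·CB·AC·B·CB·CB·AC·B·CB·B·CB·CB·AC·B·CB·AC·CB·AC·CB·AC·B·CB·AC·CB·AC
    A ↦ B
    B ↦ AC
    C ↦ CB

A->B, B->AC, C->CB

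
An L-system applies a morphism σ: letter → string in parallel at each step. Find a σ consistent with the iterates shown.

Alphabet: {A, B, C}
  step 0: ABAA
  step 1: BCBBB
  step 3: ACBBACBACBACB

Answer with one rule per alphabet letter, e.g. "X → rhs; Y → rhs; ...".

  step 0 ⇒ step 1: ABAA ⇒ B·CB·B·B
    A ↦ B
    B ↦ CB
    C ↦ A  (constrained at step 1)

A->B, B->CB, C->A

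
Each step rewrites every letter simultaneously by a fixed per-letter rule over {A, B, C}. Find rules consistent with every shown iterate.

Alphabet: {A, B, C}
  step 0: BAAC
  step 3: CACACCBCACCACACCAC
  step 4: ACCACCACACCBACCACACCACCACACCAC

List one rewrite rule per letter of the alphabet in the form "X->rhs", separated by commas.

  step 3 ⇒ step 4: CACACCBCACCACACCAC ⇒ AC·C·AC·C·AC·AC·CB·AC·C·AC·AC·C·AC·C·AC·AC·C·AC
    A ↦ C
    B ↦ CB
    C ↦ AC

A->C, B->CB, C->AC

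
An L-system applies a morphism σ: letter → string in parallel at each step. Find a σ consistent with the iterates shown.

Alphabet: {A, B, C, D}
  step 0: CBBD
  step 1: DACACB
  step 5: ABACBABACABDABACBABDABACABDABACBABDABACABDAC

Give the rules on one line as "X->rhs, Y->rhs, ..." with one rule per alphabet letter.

A->AB, B->AC, C->D, D->B

  step 0 ⇒ step 1: CBBD ⇒ D·AC·AC·B
    B ↦ AC
    C ↦ D
    D ↦ B
    A ↦ AB  (constrained at step 1)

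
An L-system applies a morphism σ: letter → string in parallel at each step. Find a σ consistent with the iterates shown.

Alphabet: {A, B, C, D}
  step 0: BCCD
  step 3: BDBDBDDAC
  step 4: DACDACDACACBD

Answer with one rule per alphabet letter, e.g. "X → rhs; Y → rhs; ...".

A->B, B->D, C->D, D->AC

  step 3 ⇒ step 4: BDBDBDDAC ⇒ D·AC·D·AC·D·AC·AC·B·D
    A ↦ B
    B ↦ D
    C ↦ D
    D ↦ AC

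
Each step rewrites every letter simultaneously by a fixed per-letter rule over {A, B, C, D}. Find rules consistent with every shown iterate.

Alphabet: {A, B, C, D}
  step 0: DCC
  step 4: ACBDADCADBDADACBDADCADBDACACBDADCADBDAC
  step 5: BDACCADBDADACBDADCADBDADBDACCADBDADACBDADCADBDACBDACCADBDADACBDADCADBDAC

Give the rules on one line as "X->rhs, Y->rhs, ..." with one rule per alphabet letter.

A->BD, B->C, C->AC, D->AD

  step 4 ⇒ step 5: ACBDADCADBDADACBDADCADBDACACBDADCADBDAC ⇒ BD·AC·C·AD·BD·AD·AC·BD·AD·C·AD·BD·AD·BD·AC·C·AD·BD·AD·AC·BD·AD·C·AD·BD·AC·BD·AC·C·AD·BD·AD·AC·BD·AD·C·AD·BD·AC
    A ↦ BD
    B ↦ C
    C ↦ AC
    D ↦ AD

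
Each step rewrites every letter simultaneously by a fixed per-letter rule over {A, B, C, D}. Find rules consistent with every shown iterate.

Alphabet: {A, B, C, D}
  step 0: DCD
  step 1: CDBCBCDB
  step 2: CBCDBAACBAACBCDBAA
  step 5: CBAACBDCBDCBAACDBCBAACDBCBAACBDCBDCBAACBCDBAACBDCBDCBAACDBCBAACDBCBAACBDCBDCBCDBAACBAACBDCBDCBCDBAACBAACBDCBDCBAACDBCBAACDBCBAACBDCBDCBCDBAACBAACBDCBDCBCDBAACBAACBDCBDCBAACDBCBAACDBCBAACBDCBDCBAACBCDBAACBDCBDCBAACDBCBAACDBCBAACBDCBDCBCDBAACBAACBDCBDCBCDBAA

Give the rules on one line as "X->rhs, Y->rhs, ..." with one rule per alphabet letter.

A->CBD, B->AA, C->CB, D->CDB

  step 1 ⇒ step 2: CDBCBCDB ⇒ CB·CDB·AA·CB·AA·CB·CDB·AA
    B ↦ AA
    C ↦ CB
    D ↦ CDB
    A ↦ CBD  (constrained at step 2)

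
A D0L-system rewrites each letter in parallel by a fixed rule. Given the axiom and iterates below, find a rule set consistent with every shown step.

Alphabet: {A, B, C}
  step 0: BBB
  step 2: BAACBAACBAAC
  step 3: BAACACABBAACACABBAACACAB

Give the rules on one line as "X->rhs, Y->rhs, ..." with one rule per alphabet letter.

  step 2 ⇒ step 3: BAACBAACBAAC ⇒ BA·AC·AC·AB·BA·AC·AC·AB·BA·AC·AC·AB
    A ↦ AC
    B ↦ BA
    C ↦ AB

A->AC, B->BA, C->AB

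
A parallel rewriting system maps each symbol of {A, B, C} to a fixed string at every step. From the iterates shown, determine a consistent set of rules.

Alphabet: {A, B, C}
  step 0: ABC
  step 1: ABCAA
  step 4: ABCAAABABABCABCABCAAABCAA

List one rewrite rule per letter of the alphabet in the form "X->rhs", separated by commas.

  step 0 ⇒ step 1: ABC ⇒ AB·C·AA
    A ↦ AB
    B ↦ C
    C ↦ AA

A->AB, B->C, C->AA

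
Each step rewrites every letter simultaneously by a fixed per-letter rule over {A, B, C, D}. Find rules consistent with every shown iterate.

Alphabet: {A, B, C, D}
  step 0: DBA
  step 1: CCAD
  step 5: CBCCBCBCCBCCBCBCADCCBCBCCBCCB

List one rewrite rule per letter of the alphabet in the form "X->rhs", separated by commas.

A->AD, B->C, C->CB, D->C

  step 0 ⇒ step 1: DBA ⇒ C·C·AD
    A ↦ AD
    B ↦ C
    D ↦ C
    C ↦ CB  (constrained at step 1)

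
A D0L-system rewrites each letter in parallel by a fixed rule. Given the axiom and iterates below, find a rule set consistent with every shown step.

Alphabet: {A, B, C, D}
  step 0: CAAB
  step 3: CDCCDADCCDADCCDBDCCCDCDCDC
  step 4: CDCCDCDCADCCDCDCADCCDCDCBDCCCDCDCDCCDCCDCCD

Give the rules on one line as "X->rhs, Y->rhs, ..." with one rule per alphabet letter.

  step 3 ⇒ step 4: CDCCDADCCDADCCDBDCCCDCDCDC ⇒ CD·C·CD·CD·C·AD·C·CD·CD·C·AD·C·CD·CD·C·BDC·C·CD·CD·CD·C·CD·C·CD·C·CD
    A ↦ AD
    B ↦ BDC
    C ↦ CD
    D ↦ C

A->AD, B->BDC, C->CD, D->C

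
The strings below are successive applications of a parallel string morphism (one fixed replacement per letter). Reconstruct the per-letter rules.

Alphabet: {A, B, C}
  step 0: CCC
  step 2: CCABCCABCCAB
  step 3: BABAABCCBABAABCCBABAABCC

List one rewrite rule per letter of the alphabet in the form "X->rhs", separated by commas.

A->AB, B->CC, C->BA

  step 2 ⇒ step 3: CCABCCABCCAB ⇒ BA·BA·AB·CC·BA·BA·AB·CC·BA·BA·AB·CC
    A ↦ AB
    B ↦ CC
    C ↦ BA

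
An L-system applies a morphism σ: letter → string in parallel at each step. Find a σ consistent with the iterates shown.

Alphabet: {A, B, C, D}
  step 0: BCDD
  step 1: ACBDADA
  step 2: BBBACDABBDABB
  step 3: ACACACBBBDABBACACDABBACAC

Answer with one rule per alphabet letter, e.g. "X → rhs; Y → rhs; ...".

  step 2 ⇒ step 3: BBBACDABBDABB ⇒ AC·AC·AC·BB·B·DA·BB·AC·AC·DA·BB·AC·AC
    A ↦ BB
    B ↦ AC
    C ↦ B
    D ↦ DA

A->BB, B->AC, C->B, D->DA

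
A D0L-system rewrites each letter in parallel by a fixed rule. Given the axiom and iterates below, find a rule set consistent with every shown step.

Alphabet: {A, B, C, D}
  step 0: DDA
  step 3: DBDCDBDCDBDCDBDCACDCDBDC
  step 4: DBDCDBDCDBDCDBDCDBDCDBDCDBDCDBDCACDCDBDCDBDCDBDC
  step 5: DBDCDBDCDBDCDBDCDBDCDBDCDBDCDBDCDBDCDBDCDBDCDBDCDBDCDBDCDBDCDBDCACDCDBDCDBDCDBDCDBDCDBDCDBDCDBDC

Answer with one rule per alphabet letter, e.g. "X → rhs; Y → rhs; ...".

A->AC, B->DC, C->DC, D->DB

  step 4 ⇒ step 5: DBDCDBDCDBDCDBDCDBDCDBDCDBDCDBDCACDCDBDCDBDCDBDC ⇒ DB·DC·DB·DC·DB·DC·DB·DC·DB·DC·DB·DC·DB·DC·DB·DC·DB·DC·DB·DC·DB·DC·DB·DC·DB·DC·DB·DC·DB·DC·DB·DC·AC·DC·DB·DC·DB·DC·DB·DC·DB·DC·DB·DC·DB·DC·DB·DC
    A ↦ AC
    B ↦ DC
    C ↦ DC
    D ↦ DB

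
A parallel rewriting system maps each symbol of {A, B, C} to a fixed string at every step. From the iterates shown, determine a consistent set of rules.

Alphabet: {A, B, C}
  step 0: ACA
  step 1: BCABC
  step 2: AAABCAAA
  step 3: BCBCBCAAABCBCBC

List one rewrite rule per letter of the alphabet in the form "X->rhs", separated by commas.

A->BC, B->AA, C->A

  step 2 ⇒ step 3: AAABCAAA ⇒ BC·BC·BC·AA·A·BC·BC·BC
    A ↦ BC
    B ↦ AA
    C ↦ A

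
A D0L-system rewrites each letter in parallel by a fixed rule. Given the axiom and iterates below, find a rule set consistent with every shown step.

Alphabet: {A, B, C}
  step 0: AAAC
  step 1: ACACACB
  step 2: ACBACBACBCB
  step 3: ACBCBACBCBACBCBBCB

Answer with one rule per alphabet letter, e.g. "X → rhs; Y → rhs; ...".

  step 2 ⇒ step 3: ACBACBACBCB ⇒ AC·B·CB·AC·B·CB·AC·B·CB·B·CB
    A ↦ AC
    B ↦ CB
    C ↦ B

A->AC, B->CB, C->B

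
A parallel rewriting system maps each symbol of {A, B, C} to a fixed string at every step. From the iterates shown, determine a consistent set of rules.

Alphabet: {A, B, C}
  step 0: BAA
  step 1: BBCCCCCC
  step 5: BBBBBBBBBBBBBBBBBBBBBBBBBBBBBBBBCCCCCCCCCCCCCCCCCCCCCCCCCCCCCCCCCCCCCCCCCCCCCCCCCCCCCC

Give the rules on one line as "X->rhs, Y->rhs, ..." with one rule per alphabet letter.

  step 0 ⇒ step 1: BAA ⇒ BB·CCC·CCC
    A ↦ CCC
    B ↦ BB
    C ↦ A  (constrained at step 1)

A->CCC, B->BB, C->A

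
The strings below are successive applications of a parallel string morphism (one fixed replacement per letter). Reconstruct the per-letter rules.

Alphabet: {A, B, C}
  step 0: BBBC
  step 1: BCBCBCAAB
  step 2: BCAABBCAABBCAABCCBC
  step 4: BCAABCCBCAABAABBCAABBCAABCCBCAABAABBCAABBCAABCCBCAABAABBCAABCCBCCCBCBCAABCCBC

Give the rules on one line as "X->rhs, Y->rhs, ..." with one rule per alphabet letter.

A->C, B->BC, C->AAB

  step 1 ⇒ step 2: BCBCBCAAB ⇒ BC·AAB·BC·AAB·BC·AAB·C·C·BC
    A ↦ C
    B ↦ BC
    C ↦ AAB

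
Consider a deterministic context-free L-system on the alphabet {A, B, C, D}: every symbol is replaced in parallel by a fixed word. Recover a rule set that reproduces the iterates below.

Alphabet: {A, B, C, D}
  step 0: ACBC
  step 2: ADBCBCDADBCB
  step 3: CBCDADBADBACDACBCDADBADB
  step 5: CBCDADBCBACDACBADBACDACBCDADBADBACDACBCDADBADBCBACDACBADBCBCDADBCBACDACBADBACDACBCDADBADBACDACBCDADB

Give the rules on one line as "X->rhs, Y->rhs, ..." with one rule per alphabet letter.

  step 2 ⇒ step 3: ADBCBCDADBCB ⇒ CB·CDA·DB·A·DB·A·CDA·CB·CDA·DB·A·DB
    A ↦ CB
    B ↦ DB
    C ↦ A
    D ↦ CDA

A->CB, B->DB, C->A, D->CDA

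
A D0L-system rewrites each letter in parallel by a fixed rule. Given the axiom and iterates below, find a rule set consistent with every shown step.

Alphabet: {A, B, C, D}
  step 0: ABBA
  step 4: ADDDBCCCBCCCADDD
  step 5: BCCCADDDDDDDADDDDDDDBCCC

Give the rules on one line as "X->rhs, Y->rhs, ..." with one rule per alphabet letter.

  step 4 ⇒ step 5: ADDDBCCCBCCCADDD ⇒ B·C·C·C·AD·DD·DD·DD·AD·DD·DD·DD·B·C·C·C
    A ↦ B
    B ↦ AD
    C ↦ DD
    D ↦ C

A->B, B->AD, C->DD, D->C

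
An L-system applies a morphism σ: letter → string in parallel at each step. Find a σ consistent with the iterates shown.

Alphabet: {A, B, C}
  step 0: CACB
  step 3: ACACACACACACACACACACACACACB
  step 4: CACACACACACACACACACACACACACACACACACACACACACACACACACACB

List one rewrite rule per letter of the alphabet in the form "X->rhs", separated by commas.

  step 3 ⇒ step 4: ACACACACACACACACACACACACACB ⇒ CAC·A·CAC·A·CAC·A·CAC·A·CAC·A·CAC·A·CAC·A·CAC·A·CAC·A·CAC·A·CAC·A·CAC·A·CAC·A·CB
    A ↦ CAC
    B ↦ CB
    C ↦ A

A->CAC, B->CB, C->A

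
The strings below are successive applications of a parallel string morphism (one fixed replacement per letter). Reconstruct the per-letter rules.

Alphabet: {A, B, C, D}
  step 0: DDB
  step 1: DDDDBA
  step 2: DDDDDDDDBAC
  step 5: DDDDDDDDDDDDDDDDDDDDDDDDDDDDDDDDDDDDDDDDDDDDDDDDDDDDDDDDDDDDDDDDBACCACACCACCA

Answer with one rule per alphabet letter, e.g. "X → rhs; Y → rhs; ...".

  step 1 ⇒ step 2: DDDDBA ⇒ DD·DD·DD·DD·BA·C
    A ↦ C
    B ↦ BA
    D ↦ DD
    C ↦ CA  (constrained at step 2)

A->C, B->BA, C->CA, D->DD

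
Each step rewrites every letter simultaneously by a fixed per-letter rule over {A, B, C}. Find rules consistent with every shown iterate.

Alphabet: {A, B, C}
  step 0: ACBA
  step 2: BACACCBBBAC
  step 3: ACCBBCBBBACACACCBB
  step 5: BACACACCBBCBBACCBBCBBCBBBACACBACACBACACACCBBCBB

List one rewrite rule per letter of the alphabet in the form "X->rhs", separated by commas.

  step 2 ⇒ step 3: BACACCBBBAC ⇒ AC·CB·B·CB·B·B·AC·AC·AC·CB·B
    A ↦ CB
    B ↦ AC
    C ↦ B

A->CB, B->AC, C->B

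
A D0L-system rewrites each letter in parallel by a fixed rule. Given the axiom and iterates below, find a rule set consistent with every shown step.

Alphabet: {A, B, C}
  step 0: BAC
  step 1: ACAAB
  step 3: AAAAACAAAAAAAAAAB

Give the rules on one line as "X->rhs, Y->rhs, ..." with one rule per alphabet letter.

A->AA, B->AC, C->B

  step 0 ⇒ step 1: BAC ⇒ AC·AA·B
    A ↦ AA
    B ↦ AC
    C ↦ B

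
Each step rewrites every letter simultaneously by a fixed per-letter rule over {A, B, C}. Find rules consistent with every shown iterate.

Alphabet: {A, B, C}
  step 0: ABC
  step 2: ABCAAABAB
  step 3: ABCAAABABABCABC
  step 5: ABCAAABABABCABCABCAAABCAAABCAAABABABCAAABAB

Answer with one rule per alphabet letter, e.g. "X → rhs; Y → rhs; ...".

  step 2 ⇒ step 3: ABCAAABAB ⇒ AB·C·AA·AB·AB·AB·C·AB·C
    A ↦ AB
    B ↦ C
    C ↦ AA

A->AB, B->C, C->AA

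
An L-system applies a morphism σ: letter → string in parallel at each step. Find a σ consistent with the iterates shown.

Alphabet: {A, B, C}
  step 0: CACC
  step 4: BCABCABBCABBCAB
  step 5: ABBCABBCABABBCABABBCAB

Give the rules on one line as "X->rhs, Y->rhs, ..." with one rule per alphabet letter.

  step 4 ⇒ step 5: BCABCABBCABBCAB ⇒ AB·B·C·AB·B·C·AB·AB·B·C·AB·AB·B·C·AB
    A ↦ C
    B ↦ AB
    C ↦ B

A->C, B->AB, C->B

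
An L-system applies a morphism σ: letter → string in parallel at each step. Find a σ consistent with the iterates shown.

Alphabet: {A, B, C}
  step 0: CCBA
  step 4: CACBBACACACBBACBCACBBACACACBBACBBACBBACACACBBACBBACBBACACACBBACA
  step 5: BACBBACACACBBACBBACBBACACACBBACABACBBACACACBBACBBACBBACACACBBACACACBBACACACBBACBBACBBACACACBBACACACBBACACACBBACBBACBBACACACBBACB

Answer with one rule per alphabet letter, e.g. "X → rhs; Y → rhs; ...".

A->CB, B->CA, C->BA

  step 4 ⇒ step 5: CACBBACACACBBACBCACBBACACACBBACBBACBBACACACBBACBBACBBACACACBBACA ⇒ BA·CB·BA·CA·CA·CB·BA·CB·BA·CB·BA·CA·CA·CB·BA·CA·BA·CB·BA·CA·CA·CB·BA·CB·BA·CB·BA·CA·CA·CB·BA·CA·CA·CB·BA·CA·CA·CB·BA·CB·BA·CB·BA·CA·CA·CB·BA·CA·CA·CB·BA·CA·CA·CB·BA·CB·BA·CB·BA·CA·CA·CB·BA·CB
    A ↦ CB
    B ↦ CA
    C ↦ BA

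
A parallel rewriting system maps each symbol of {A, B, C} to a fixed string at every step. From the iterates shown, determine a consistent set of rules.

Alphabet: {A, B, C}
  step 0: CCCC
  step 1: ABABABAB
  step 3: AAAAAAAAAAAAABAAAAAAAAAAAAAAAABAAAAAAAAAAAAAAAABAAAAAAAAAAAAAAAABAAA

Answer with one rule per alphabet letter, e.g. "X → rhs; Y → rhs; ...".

A->AAA, B->ACA, C->AB

  step 0 ⇒ step 1: CCCC ⇒ AB·AB·AB·AB
    C ↦ AB
    A ↦ AAA  (constrained at step 1)
    B ↦ ACA  (constrained at step 1)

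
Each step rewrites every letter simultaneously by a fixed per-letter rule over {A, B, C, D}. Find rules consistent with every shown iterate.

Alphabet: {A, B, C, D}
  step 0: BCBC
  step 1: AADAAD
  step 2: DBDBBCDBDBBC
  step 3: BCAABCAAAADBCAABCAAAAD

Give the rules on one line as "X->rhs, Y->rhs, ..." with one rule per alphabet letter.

A->DB, B->AA, C->D, D->BC

  step 2 ⇒ step 3: DBDBBCDBDBBC ⇒ BC·AA·BC·AA·AA·D·BC·AA·BC·AA·AA·D
    B ↦ AA
    C ↦ D
    D ↦ BC
  step 1 ⇒ step 2: AADAAD ⇒ DB·DB·BC·DB·DB·BC
    A ↦ DB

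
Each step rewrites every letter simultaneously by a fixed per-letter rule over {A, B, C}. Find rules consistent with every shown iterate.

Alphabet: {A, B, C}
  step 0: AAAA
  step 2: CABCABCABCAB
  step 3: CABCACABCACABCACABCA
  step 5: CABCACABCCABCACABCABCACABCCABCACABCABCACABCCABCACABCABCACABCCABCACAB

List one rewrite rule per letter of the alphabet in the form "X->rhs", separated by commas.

A->C, B->A, C->CAB

  step 2 ⇒ step 3: CABCABCABCAB ⇒ CAB·C·A·CAB·C·A·CAB·C·A·CAB·C·A
    A ↦ C
    B ↦ A
    C ↦ CAB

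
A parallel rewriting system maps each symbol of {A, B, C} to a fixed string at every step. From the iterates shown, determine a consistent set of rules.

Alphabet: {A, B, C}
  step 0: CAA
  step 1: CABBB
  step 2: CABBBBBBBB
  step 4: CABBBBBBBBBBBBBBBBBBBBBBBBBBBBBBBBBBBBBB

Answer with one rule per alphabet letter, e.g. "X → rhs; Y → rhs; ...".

  step 1 ⇒ step 2: CABBB ⇒ CAB·B·BB·BB·BB
    A ↦ B
    B ↦ BB
    C ↦ CAB

A->B, B->BB, C->CAB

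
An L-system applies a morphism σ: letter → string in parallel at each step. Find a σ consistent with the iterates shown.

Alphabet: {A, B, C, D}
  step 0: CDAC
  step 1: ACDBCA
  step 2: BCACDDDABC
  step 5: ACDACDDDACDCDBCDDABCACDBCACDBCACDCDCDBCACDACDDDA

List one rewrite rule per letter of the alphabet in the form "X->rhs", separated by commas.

A->BC, B->DD, C->A, D->CD

  step 1 ⇒ step 2: ACDBCA ⇒ BC·A·CD·DD·A·BC
    A ↦ BC
    B ↦ DD
    C ↦ A
    D ↦ CD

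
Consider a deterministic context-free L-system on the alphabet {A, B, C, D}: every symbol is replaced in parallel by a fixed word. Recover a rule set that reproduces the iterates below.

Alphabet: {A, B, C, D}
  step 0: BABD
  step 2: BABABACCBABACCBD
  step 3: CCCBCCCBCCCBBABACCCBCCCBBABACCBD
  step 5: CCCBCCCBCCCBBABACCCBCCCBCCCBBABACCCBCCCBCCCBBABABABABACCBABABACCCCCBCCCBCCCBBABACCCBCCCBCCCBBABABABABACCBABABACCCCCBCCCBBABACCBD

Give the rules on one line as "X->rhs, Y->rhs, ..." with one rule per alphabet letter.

A->CB, B->CC, C->BA, D->BD

  step 2 ⇒ step 3: BABABACCBABACCBD ⇒ CC·CB·CC·CB·CC·CB·BA·BA·CC·CB·CC·CB·BA·BA·CC·BD
    A ↦ CB
    B ↦ CC
    C ↦ BA
    D ↦ BD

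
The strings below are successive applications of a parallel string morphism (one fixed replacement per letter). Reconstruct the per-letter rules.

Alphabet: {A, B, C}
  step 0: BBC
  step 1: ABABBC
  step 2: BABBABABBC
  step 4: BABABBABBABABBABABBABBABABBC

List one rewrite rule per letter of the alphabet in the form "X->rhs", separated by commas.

A->B, B->AB, C->BC

  step 1 ⇒ step 2: ABABBC ⇒ B·AB·B·AB·AB·BC
    A ↦ B
    B ↦ AB
    C ↦ BC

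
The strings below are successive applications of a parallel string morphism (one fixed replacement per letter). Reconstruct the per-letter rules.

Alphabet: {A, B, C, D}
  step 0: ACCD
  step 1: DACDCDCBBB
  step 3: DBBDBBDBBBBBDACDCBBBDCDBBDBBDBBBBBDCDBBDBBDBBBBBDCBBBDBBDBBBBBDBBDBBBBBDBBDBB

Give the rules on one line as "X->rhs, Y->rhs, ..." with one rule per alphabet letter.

  step 0 ⇒ step 1: ACCD ⇒ DAC·DC·DC·BBB
    A ↦ DAC
    C ↦ DC
    D ↦ BBB
    B ↦ DBB  (constrained at step 1)

A->DAC, B->DBB, C->DC, D->BBB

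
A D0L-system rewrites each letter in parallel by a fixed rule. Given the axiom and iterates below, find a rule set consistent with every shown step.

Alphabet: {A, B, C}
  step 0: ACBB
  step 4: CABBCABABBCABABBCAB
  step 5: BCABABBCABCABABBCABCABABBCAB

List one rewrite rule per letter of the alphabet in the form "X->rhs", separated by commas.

A->C, B->AB, C->B

  step 4 ⇒ step 5: CABBCABABBCABABBCAB ⇒ B·C·AB·AB·B·C·AB·C·AB·AB·B·C·AB·C·AB·AB·B·C·AB
    A ↦ C
    B ↦ AB
    C ↦ B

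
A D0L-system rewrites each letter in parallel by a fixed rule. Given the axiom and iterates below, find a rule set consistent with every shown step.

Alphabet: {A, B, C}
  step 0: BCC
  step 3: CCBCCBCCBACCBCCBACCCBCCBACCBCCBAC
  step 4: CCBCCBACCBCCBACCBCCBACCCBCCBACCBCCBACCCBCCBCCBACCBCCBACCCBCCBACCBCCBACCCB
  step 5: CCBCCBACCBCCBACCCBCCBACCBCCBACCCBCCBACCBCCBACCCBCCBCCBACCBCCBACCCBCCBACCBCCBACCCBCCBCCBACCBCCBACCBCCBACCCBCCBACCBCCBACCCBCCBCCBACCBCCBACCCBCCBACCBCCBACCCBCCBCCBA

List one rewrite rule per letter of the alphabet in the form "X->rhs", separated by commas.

  step 4 ⇒ step 5: CCBCCBACCBCCBACCBCCBACCCBCCBACCBCCBACCCBCCBCCBACCBCCBACCCBCCBACCBCCBACCCB ⇒ CCB·CCB·A·CCB·CCB·A·C·CCB·CCB·A·CCB·CCB·A·C·CCB·CCB·A·CCB·CCB·A·C·CCB·CCB·CCB·A·CCB·CCB·A·C·CCB·CCB·A·CCB·CCB·A·C·CCB·CCB·CCB·A·CCB·CCB·A·CCB·CCB·A·C·CCB·CCB·A·CCB·CCB·A·C·CCB·CCB·CCB·A·CCB·CCB·A·C·CCB·CCB·A·CCB·CCB·A·C·CCB·CCB·CCB·A
    A ↦ C
    B ↦ A
    C ↦ CCB

A->C, B->A, C->CCB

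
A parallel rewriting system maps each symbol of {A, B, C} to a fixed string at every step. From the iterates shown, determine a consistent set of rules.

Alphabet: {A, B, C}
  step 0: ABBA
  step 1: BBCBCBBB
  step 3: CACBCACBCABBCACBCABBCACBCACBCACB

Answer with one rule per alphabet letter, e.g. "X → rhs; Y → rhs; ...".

  step 0 ⇒ step 1: ABBA ⇒ BB·CB·CB·BB
    A ↦ BB
    B ↦ CB
    C ↦ CA  (constrained at step 1)

A->BB, B->CB, C->CA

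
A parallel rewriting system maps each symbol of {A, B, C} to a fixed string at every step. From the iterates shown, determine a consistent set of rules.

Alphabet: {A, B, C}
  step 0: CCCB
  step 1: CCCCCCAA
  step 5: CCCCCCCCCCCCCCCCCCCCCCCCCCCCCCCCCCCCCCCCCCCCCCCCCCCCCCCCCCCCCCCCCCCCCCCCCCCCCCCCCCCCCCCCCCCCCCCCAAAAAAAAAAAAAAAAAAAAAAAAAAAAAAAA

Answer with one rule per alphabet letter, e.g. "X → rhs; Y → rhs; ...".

  step 0 ⇒ step 1: CCCB ⇒ CC·CC·CC·AA
    B ↦ AA
    C ↦ CC
    A ↦ BB  (constrained at step 1)

A->BB, B->AA, C->CC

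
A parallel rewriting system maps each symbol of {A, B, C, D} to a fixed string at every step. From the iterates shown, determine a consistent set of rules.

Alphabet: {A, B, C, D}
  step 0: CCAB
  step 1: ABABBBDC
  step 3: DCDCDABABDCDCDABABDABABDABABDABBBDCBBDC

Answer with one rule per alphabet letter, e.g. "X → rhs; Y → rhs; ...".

  step 0 ⇒ step 1: CCAB ⇒ AB·AB·BB·DC
    A ↦ BB
    B ↦ DC
    C ↦ AB
    D ↦ DAB  (constrained at step 1)

A->BB, B->DC, C->AB, D->DAB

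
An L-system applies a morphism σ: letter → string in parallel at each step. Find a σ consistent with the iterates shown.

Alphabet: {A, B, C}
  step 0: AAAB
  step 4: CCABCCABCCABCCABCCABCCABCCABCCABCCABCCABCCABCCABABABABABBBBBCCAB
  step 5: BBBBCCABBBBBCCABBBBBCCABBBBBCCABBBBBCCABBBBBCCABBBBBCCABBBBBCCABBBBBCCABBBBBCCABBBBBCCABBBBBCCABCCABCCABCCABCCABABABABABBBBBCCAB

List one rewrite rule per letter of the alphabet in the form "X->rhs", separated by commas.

  step 4 ⇒ step 5: CCABCCABCCABCCABCCABCCABCCABCCABCCABCCABCCABCCABABABABABBBBBCCAB ⇒ BB·BB·CC·AB·BB·BB·CC·AB·BB·BB·CC·AB·BB·BB·CC·AB·BB·BB·CC·AB·BB·BB·CC·AB·BB·BB·CC·AB·BB·BB·CC·AB·BB·BB·CC·AB·BB·BB·CC·AB·BB·BB·CC·AB·BB·BB·CC·AB·CC·AB·CC·AB·CC·AB·CC·AB·AB·AB·AB·AB·BB·BB·CC·AB
    A ↦ CC
    B ↦ AB
    C ↦ BB

A->CC, B->AB, C->BB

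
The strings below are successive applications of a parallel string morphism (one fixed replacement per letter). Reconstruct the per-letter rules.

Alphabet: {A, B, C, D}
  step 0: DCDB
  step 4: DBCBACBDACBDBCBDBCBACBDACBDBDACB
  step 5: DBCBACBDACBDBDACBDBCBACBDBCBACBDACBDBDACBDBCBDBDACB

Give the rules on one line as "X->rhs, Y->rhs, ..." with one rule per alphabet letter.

  step 4 ⇒ step 5: DBCBACBDACBDBCBDBCBACBDACBDBDACB ⇒ DB·CB·A·CB·D·A·CB·DB·D·A·CB·DB·CB·A·CB·DB·CB·A·CB·D·A·CB·DB·D·A·CB·DB·CB·DB·D·A·CB
    A ↦ D
    B ↦ CB
    C ↦ A
    D ↦ DB

A->D, B->CB, C->A, D->DB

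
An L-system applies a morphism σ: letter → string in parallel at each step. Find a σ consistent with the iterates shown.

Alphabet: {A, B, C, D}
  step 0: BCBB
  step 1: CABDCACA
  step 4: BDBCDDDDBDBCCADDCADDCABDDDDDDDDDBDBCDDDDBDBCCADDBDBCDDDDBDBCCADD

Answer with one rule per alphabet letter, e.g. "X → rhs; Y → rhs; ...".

  step 0 ⇒ step 1: BCBB ⇒ CA·BD·CA·CA
    B ↦ CA
    C ↦ BD
    A ↦ BC  (constrained at step 1)
    D ↦ DD  (constrained at step 1)

A->BC, B->CA, C->BD, D->DD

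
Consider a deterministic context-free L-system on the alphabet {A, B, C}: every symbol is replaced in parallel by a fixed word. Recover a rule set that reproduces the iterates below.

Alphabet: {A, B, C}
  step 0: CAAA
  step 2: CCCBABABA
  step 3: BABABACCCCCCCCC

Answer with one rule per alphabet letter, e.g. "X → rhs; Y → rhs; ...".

A->C, B->CC, C->BA

  step 2 ⇒ step 3: CCCBABABA ⇒ BA·BA·BA·CC·C·CC·C·CC·C
    A ↦ C
    B ↦ CC
    C ↦ BA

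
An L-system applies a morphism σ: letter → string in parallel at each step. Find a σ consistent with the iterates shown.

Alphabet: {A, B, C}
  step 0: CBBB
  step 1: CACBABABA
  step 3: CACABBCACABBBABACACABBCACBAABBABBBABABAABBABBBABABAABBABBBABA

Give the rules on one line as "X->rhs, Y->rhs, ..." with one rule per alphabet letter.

A->ABB, B->BA, C->CAC

  step 0 ⇒ step 1: CBBB ⇒ CAC·BA·BA·BA
    B ↦ BA
    C ↦ CAC
    A ↦ ABB  (constrained at step 1)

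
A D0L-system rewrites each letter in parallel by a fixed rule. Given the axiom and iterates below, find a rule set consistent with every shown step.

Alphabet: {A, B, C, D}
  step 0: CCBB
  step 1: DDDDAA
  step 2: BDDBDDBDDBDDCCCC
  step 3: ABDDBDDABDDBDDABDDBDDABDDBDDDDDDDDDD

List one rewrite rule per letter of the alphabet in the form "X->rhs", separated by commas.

A->CC, B->A, C->DD, D->BDD

  step 2 ⇒ step 3: BDDBDDBDDBDDCCCC ⇒ A·BDD·BDD·A·BDD·BDD·A·BDD·BDD·A·BDD·BDD·DD·DD·DD·DD
    B ↦ A
    C ↦ DD
    D ↦ BDD
  step 1 ⇒ step 2: DDDDAA ⇒ BDD·BDD·BDD·BDD·CC·CC
    A ↦ CC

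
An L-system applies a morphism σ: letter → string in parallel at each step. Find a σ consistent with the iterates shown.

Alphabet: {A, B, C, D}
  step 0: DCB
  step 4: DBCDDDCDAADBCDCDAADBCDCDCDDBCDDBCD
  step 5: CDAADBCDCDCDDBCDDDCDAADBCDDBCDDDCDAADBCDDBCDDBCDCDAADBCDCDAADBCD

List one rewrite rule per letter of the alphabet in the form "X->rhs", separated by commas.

  step 4 ⇒ step 5: DBCDDDCDAADBCDCDAADBCDCDCDDBCDDBCD ⇒ CD·AA·DB·CD·CD·CD·DB·CD·D·D·CD·AA·DB·CD·DB·CD·D·D·CD·AA·DB·CD·DB·CD·DB·CD·CD·AA·DB·CD·CD·AA·DB·CD
    A ↦ D
    B ↦ AA
    C ↦ DB
    D ↦ CD

A->D, B->AA, C->DB, D->CD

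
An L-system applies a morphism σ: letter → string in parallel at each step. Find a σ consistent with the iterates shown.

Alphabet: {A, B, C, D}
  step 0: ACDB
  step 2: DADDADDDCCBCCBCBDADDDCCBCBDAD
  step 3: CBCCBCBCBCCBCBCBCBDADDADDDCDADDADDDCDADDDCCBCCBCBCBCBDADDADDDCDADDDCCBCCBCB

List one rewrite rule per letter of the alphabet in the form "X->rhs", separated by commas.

A->CCB, B->DDC, C->DAD, D->CB

  step 2 ⇒ step 3: DADDADDDCCBCCBCBDADDDCCBCBDAD ⇒ CB·CCB·CB·CB·CCB·CB·CB·CB·DAD·DAD·DDC·DAD·DAD·DDC·DAD·DDC·CB·CCB·CB·CB·CB·DAD·DAD·DDC·DAD·DDC·CB·CCB·CB
    A ↦ CCB
    B ↦ DDC
    C ↦ DAD
    D ↦ CB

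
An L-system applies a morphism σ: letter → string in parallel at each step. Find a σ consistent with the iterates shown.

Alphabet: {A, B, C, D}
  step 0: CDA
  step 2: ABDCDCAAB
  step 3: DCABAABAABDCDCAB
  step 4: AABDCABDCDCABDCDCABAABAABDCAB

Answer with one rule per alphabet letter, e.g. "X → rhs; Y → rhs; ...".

A->DC, B->AB, C->B, D->AA

  step 3 ⇒ step 4: DCABAABAABDCDCAB ⇒ AA·B·DC·AB·DC·DC·AB·DC·DC·AB·AA·B·AA·B·DC·AB
    A ↦ DC
    B ↦ AB
    C ↦ B
    D ↦ AA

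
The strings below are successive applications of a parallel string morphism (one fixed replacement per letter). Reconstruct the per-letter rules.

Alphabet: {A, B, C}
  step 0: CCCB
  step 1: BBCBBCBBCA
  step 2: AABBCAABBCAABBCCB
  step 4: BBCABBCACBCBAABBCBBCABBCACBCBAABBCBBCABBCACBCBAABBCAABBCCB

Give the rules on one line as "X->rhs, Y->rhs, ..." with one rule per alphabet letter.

A->CB, B->A, C->BBC

  step 1 ⇒ step 2: BBCBBCBBCA ⇒ A·A·BBC·A·A·BBC·A·A·BBC·CB
    A ↦ CB
    B ↦ A
    C ↦ BBC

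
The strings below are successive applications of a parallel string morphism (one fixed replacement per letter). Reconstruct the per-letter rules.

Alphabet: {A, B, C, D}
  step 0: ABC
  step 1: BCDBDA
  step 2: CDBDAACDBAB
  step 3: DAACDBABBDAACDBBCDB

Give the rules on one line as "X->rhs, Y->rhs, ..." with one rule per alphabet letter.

  step 2 ⇒ step 3: CDBDAACDBAB ⇒ DA·A·CDB·A·B·B·DA·A·CDB·B·CDB
    A ↦ B
    B ↦ CDB
    C ↦ DA
    D ↦ A

A->B, B->CDB, C->DA, D->A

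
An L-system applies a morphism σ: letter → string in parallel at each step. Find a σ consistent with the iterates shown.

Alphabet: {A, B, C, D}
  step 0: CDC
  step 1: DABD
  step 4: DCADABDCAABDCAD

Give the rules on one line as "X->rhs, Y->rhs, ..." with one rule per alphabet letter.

A->CA, B->C, C->D, D->AB

  step 0 ⇒ step 1: CDC ⇒ D·AB·D
    C ↦ D
    D ↦ AB
    A ↦ CA  (constrained at step 1)
    B ↦ C  (constrained at step 1)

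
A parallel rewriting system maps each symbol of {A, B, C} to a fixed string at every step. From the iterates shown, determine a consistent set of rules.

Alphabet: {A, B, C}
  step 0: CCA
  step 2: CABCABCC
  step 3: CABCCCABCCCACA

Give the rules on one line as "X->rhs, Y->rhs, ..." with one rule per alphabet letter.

  step 2 ⇒ step 3: CABCABCC ⇒ CA·B·CC·CA·B·CC·CA·CA
    A ↦ B
    B ↦ CC
    C ↦ CA

A->B, B->CC, C->CA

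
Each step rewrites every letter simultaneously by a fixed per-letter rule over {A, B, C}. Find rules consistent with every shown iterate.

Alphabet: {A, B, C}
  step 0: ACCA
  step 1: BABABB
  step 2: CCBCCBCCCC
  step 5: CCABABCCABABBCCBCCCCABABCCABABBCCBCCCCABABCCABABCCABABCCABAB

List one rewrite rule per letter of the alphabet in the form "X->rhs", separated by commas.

  step 1 ⇒ step 2: BABABB ⇒ CC·B·CC·B·CC·CC
    A ↦ B
    B ↦ CC
  step 0 ⇒ step 1: ACCA ⇒ B·AB·AB·B
    C ↦ AB

A->B, B->CC, C->AB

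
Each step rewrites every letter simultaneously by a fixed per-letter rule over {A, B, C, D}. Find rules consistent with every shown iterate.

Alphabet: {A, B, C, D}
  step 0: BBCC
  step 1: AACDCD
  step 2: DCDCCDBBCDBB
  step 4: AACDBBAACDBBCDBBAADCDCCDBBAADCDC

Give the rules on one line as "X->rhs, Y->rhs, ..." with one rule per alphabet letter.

A->DC, B->A, C->CD, D->BB

  step 1 ⇒ step 2: AACDCD ⇒ DC·DC·CD·BB·CD·BB
    A ↦ DC
    C ↦ CD
    D ↦ BB
  step 0 ⇒ step 1: BBCC ⇒ A·A·CD·CD
    B ↦ A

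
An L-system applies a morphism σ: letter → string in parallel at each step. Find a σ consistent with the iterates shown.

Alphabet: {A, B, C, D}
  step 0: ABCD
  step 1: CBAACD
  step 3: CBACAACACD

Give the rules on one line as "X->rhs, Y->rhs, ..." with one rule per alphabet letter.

  step 0 ⇒ step 1: ABCD ⇒ C·BA·A·CD
    A ↦ C
    B ↦ BA
    C ↦ A
    D ↦ CD

A->C, B->BA, C->A, D->CD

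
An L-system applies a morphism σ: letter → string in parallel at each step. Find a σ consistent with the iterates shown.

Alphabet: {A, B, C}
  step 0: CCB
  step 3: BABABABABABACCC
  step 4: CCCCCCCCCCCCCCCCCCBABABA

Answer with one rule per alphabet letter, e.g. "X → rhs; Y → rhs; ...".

A->CC, B->C, C->BA

  step 3 ⇒ step 4: BABABABABABACCC ⇒ C·CC·C·CC·C·CC·C·CC·C·CC·C·CC·BA·BA·BA
    A ↦ CC
    B ↦ C
    C ↦ BA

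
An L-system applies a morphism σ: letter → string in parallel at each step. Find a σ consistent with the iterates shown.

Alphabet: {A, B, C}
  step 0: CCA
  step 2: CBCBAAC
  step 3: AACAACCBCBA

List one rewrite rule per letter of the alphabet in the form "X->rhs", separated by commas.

A->CB, B->AC, C->A

  step 2 ⇒ step 3: CBCBAAC ⇒ A·AC·A·AC·CB·CB·A
    A ↦ CB
    B ↦ AC
    C ↦ A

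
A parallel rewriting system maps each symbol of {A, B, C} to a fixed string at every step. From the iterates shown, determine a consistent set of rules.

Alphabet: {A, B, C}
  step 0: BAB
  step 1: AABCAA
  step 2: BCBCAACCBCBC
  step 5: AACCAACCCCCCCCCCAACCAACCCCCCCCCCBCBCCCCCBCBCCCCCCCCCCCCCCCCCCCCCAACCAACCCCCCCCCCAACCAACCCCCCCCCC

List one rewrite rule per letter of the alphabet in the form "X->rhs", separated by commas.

A->BC, B->AA, C->CC

  step 1 ⇒ step 2: AABCAA ⇒ BC·BC·AA·CC·BC·BC
    A ↦ BC
    B ↦ AA
    C ↦ CC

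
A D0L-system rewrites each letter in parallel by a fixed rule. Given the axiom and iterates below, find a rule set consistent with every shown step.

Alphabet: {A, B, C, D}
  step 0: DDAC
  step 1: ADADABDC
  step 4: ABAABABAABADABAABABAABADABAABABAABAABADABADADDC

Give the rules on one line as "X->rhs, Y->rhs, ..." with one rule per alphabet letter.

  step 0 ⇒ step 1: DDAC ⇒ AD·AD·AB·DC
    A ↦ AB
    C ↦ DC
    D ↦ AD
    B ↦ A  (constrained at step 1)

A->AB, B->A, C->DC, D->AD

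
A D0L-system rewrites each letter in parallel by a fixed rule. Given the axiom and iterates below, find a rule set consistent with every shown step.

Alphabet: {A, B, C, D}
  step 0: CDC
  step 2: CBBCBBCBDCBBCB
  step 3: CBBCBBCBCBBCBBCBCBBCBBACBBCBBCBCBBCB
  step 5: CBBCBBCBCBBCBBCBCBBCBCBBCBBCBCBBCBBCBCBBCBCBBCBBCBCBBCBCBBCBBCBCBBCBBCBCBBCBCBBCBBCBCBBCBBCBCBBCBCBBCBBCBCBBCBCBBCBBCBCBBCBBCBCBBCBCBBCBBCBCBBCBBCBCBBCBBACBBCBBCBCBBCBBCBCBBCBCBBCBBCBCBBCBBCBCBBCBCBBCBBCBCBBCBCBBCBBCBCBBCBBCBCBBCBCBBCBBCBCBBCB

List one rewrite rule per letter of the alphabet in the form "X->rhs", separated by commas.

A->D, B->BCB, C->CB, D->BA

  step 2 ⇒ step 3: CBBCBBCBDCBBCB ⇒ CB·BCB·BCB·CB·BCB·BCB·CB·BCB·BA·CB·BCB·BCB·CB·BCB
    B ↦ BCB
    C ↦ CB
    D ↦ BA
    A ↦ D  (constrained at step 3)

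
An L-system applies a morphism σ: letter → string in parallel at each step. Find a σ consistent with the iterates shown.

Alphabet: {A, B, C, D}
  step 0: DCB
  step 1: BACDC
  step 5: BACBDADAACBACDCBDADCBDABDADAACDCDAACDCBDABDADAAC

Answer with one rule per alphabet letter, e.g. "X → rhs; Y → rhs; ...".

  step 0 ⇒ step 1: DCB ⇒ B·AC·DC
    B ↦ DC
    C ↦ AC
    D ↦ B
    A ↦ DA  (constrained at step 1)

A->DA, B->DC, C->AC, D->B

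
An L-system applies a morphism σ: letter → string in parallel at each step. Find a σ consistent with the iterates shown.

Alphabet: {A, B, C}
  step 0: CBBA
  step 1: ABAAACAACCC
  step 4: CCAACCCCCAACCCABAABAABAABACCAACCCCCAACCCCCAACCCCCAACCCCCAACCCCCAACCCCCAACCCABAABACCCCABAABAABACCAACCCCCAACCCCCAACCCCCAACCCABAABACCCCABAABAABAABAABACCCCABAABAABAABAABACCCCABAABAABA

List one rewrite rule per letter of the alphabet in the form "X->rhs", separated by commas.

  step 0 ⇒ step 1: CBBA ⇒ ABA·AAC·AAC·CC
    A ↦ CC
    B ↦ AAC
    C ↦ ABA

A->CC, B->AAC, C->ABA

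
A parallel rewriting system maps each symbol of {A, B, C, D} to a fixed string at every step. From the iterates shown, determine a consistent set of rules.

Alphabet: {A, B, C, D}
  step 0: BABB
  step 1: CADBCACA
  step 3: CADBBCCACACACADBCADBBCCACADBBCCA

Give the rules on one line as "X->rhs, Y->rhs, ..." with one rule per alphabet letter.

  step 0 ⇒ step 1: BABB ⇒ CA·DB·CA·CA
    A ↦ DB
    B ↦ CA
    C ↦ CA  (constrained at step 1)
    D ↦ BC  (constrained at step 1)

A->DB, B->CA, C->CA, D->BC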